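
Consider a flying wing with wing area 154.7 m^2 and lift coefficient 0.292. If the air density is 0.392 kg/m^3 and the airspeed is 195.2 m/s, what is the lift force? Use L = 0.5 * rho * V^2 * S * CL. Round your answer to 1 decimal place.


Step 1: Calculate dynamic pressure q = 0.5 * 0.392 * 195.2^2 = 0.5 * 0.392 * 38103.04 = 7468.1958 Pa
Step 2: Multiply by wing area and lift coefficient: L = 7468.1958 * 154.7 * 0.292
Step 3: L = 1155329.8964 * 0.292 = 337356.3 N

337356.3


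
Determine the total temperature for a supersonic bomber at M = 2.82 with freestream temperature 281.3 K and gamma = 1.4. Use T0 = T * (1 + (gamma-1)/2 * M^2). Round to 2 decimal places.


Step 1: (gamma-1)/2 = 0.2
Step 2: M^2 = 7.9524
Step 3: 1 + 0.2 * 7.9524 = 2.59048
Step 4: T0 = 281.3 * 2.59048 = 728.70 K

728.70


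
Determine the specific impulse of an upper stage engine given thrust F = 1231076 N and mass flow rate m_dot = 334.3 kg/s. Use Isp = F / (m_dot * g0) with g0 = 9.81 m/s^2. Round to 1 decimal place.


Step 1: m_dot * g0 = 334.3 * 9.81 = 3279.48
Step 2: Isp = 1231076 / 3279.48 = 375.4 s

375.4


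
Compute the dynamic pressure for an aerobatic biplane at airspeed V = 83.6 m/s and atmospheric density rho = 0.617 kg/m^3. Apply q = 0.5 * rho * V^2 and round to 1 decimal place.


Step 1: V^2 = 83.6^2 = 6988.96
Step 2: q = 0.5 * 0.617 * 6988.96
Step 3: q = 2156.1 Pa

2156.1


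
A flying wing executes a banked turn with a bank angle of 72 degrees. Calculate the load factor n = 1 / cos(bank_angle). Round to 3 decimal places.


Step 1: Convert 72 degrees to radians = 1.256637
Step 2: cos(72 deg) = 0.309017
Step 3: n = 1 / 0.309017 = 3.236

3.236


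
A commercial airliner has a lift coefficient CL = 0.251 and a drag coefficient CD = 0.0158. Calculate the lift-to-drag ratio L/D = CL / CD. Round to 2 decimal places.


Step 1: L/D = CL / CD = 0.251 / 0.0158
Step 2: L/D = 15.89

15.89


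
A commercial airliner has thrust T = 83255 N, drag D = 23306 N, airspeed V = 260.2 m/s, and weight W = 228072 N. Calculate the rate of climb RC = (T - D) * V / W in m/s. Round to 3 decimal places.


Step 1: Excess thrust = T - D = 83255 - 23306 = 59949 N
Step 2: Excess power = 59949 * 260.2 = 15598729.8 W
Step 3: RC = 15598729.8 / 228072 = 68.394 m/s

68.394


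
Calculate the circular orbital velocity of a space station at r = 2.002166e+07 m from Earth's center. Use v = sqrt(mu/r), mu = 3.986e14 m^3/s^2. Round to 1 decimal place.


Step 1: mu / r = 3.986e14 / 2.002166e+07 = 19908439.1604
Step 2: v = sqrt(19908439.1604) = 4461.9 m/s

4461.9


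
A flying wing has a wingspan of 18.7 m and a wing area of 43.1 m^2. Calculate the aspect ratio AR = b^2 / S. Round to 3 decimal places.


Step 1: b^2 = 18.7^2 = 349.69
Step 2: AR = 349.69 / 43.1 = 8.113

8.113


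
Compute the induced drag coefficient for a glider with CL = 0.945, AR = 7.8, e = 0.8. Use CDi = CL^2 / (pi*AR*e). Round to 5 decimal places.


Step 1: CL^2 = 0.945^2 = 0.893025
Step 2: pi * AR * e = 3.14159 * 7.8 * 0.8 = 19.603538
Step 3: CDi = 0.893025 / 19.603538 = 0.04555

0.04555


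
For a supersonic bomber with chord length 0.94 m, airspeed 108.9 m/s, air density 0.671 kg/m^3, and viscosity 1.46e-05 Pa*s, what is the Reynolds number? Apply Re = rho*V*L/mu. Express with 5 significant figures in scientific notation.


Step 1: Numerator = rho * V * L = 0.671 * 108.9 * 0.94 = 68.687586
Step 2: Re = 68.687586 / 1.46e-05
Step 3: Re = 4.7046e+06

4.7046e+06


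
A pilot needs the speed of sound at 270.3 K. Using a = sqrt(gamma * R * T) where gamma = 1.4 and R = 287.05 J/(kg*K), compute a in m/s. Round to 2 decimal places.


Step 1: gamma * R * T = 1.4 * 287.05 * 270.3 = 108625.461
Step 2: a = sqrt(108625.461) = 329.58 m/s

329.58


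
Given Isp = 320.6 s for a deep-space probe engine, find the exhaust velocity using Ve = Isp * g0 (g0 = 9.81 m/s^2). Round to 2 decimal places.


Step 1: Ve = Isp * g0 = 320.6 * 9.81
Step 2: Ve = 3145.09 m/s

3145.09


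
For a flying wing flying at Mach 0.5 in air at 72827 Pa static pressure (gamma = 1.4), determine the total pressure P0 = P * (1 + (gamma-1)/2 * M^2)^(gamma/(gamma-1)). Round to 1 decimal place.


Step 1: (gamma-1)/2 * M^2 = 0.2 * 0.25 = 0.05
Step 2: 1 + 0.05 = 1.05
Step 3: Exponent gamma/(gamma-1) = 3.5
Step 4: P0 = 72827 * 1.05^3.5 = 86388.3 Pa

86388.3


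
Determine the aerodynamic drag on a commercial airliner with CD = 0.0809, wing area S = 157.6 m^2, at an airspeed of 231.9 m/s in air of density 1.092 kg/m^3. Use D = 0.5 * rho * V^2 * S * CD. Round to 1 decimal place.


Step 1: Dynamic pressure q = 0.5 * 1.092 * 231.9^2 = 29362.5751 Pa
Step 2: Drag D = q * S * CD = 29362.5751 * 157.6 * 0.0809
Step 3: D = 374368.1 N

374368.1


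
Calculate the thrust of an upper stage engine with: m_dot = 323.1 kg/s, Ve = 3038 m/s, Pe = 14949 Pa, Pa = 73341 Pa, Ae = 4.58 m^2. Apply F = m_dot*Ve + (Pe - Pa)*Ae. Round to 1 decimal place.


Step 1: Momentum thrust = m_dot * Ve = 323.1 * 3038 = 981577.8 N
Step 2: Pressure thrust = (Pe - Pa) * Ae = (14949 - 73341) * 4.58 = -267435.36 N
Step 3: Total thrust F = 981577.8 + -267435.36 = 714142.4 N

714142.4


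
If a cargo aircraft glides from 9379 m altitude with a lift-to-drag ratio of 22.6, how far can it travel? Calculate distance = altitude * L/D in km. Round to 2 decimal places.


Step 1: Glide distance = altitude * L/D = 9379 * 22.6 = 211965.4 m
Step 2: Convert to km: 211965.4 / 1000 = 211.97 km

211.97


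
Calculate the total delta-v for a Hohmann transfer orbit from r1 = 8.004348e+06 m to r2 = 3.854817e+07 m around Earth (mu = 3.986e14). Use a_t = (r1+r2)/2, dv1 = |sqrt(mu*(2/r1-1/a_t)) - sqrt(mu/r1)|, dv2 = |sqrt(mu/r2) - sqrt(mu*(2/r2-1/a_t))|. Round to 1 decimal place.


Step 1: Transfer semi-major axis a_t = (8.004348e+06 + 3.854817e+07) / 2 = 2.327626e+07 m
Step 2: v1 (circular at r1) = sqrt(mu/r1) = 7056.77 m/s
Step 3: v_t1 = sqrt(mu*(2/r1 - 1/a_t)) = 9081.36 m/s
Step 4: dv1 = |9081.36 - 7056.77| = 2024.6 m/s
Step 5: v2 (circular at r2) = 3215.64 m/s, v_t2 = 1885.7 m/s
Step 6: dv2 = |3215.64 - 1885.7| = 1329.93 m/s
Step 7: Total delta-v = 2024.6 + 1329.93 = 3354.5 m/s

3354.5


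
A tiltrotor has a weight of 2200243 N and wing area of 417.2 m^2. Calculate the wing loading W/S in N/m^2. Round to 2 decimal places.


Step 1: Wing loading = W / S = 2200243 / 417.2
Step 2: Wing loading = 5273.83 N/m^2

5273.83


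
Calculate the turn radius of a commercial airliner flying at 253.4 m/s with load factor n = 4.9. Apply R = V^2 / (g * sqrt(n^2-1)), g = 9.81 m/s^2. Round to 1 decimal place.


Step 1: V^2 = 253.4^2 = 64211.56
Step 2: n^2 - 1 = 4.9^2 - 1 = 23.01
Step 3: sqrt(23.01) = 4.796874
Step 4: R = 64211.56 / (9.81 * 4.796874) = 1364.5 m

1364.5


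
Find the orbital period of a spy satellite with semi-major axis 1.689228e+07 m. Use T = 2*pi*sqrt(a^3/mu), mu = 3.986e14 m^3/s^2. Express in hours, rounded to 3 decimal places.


Step 1: a^3 / mu = 4.820197e+21 / 3.986e14 = 1.209282e+07
Step 2: sqrt(1.209282e+07) = 3477.4729 s
Step 3: T = 2*pi * 3477.4729 = 21849.61 s
Step 4: T in hours = 21849.61 / 3600 = 6.069 hours

6.069


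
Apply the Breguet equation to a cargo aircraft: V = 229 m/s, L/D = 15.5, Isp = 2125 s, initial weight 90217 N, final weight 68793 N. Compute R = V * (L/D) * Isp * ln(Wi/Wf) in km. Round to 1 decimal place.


Step 1: Coefficient = V * (L/D) * Isp = 229 * 15.5 * 2125 = 7542687.5 m
Step 2: Wi/Wf = 90217 / 68793 = 1.311427
Step 3: ln(1.311427) = 0.271116
Step 4: R = 7542687.5 * 0.271116 = 2044942.4 m = 2044.9 km

2044.9


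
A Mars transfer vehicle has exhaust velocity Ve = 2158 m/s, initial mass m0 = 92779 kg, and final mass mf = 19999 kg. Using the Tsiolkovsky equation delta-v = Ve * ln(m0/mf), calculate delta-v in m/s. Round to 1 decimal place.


Step 1: Mass ratio m0/mf = 92779 / 19999 = 4.639182
Step 2: ln(4.639182) = 1.534538
Step 3: delta-v = 2158 * 1.534538 = 3311.5 m/s

3311.5


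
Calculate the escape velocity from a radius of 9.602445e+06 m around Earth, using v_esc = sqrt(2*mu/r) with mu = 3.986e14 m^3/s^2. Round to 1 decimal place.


Step 1: 2*mu/r = 2 * 3.986e14 / 9.602445e+06 = 83020522.3774
Step 2: v_esc = sqrt(83020522.3774) = 9111.6 m/s

9111.6


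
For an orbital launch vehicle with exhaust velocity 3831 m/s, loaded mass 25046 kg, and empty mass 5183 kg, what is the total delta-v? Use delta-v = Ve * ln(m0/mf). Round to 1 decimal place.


Step 1: Mass ratio m0/mf = 25046 / 5183 = 4.832336
Step 2: ln(4.832336) = 1.57533
Step 3: delta-v = 3831 * 1.57533 = 6035.1 m/s

6035.1


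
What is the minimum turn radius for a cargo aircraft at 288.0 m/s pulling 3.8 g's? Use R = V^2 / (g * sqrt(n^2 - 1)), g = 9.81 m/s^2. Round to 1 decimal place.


Step 1: V^2 = 288.0^2 = 82944.0
Step 2: n^2 - 1 = 3.8^2 - 1 = 13.44
Step 3: sqrt(13.44) = 3.666061
Step 4: R = 82944.0 / (9.81 * 3.666061) = 2306.3 m

2306.3


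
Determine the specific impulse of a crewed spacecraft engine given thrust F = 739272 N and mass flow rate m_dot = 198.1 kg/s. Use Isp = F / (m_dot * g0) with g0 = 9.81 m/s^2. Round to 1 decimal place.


Step 1: m_dot * g0 = 198.1 * 9.81 = 1943.36
Step 2: Isp = 739272 / 1943.36 = 380.4 s

380.4


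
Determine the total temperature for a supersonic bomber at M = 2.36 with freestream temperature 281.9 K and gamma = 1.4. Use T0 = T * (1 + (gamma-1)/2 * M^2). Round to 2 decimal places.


Step 1: (gamma-1)/2 = 0.2
Step 2: M^2 = 5.5696
Step 3: 1 + 0.2 * 5.5696 = 2.11392
Step 4: T0 = 281.9 * 2.11392 = 595.91 K

595.91


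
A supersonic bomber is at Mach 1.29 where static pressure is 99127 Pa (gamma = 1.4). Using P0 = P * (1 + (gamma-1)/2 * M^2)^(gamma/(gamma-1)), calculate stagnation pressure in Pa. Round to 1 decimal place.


Step 1: (gamma-1)/2 * M^2 = 0.2 * 1.6641 = 0.33282
Step 2: 1 + 0.33282 = 1.33282
Step 3: Exponent gamma/(gamma-1) = 3.5
Step 4: P0 = 99127 * 1.33282^3.5 = 270951.9 Pa

270951.9


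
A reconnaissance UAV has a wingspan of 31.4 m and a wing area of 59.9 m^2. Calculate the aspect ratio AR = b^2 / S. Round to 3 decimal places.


Step 1: b^2 = 31.4^2 = 985.96
Step 2: AR = 985.96 / 59.9 = 16.460

16.460


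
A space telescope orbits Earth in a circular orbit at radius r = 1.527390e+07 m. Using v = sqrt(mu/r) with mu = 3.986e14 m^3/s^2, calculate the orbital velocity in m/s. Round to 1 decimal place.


Step 1: mu / r = 3.986e14 / 1.527390e+07 = 26096805.6619
Step 2: v = sqrt(26096805.6619) = 5108.5 m/s

5108.5


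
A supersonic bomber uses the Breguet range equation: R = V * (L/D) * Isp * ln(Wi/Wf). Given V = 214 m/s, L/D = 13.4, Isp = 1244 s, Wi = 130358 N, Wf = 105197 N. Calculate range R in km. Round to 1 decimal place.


Step 1: Coefficient = V * (L/D) * Isp = 214 * 13.4 * 1244 = 3567294.4 m
Step 2: Wi/Wf = 130358 / 105197 = 1.23918
Step 3: ln(1.23918) = 0.21445
Step 4: R = 3567294.4 * 0.21445 = 765005.3 m = 765.0 km

765.0


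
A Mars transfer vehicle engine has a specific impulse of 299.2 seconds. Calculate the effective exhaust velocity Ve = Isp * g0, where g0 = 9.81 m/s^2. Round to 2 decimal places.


Step 1: Ve = Isp * g0 = 299.2 * 9.81
Step 2: Ve = 2935.15 m/s

2935.15


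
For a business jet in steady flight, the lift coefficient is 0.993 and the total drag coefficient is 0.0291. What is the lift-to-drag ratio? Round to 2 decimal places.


Step 1: L/D = CL / CD = 0.993 / 0.0291
Step 2: L/D = 34.12

34.12


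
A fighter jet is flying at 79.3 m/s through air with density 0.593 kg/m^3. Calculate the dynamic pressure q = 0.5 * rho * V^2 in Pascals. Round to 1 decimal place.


Step 1: V^2 = 79.3^2 = 6288.49
Step 2: q = 0.5 * 0.593 * 6288.49
Step 3: q = 1864.5 Pa

1864.5


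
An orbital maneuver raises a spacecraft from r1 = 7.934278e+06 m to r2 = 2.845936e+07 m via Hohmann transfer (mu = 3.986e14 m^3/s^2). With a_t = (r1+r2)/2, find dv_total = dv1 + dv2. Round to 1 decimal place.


Step 1: Transfer semi-major axis a_t = (7.934278e+06 + 2.845936e+07) / 2 = 1.819682e+07 m
Step 2: v1 (circular at r1) = sqrt(mu/r1) = 7087.86 m/s
Step 3: v_t1 = sqrt(mu*(2/r1 - 1/a_t)) = 8864.0 m/s
Step 4: dv1 = |8864.0 - 7087.86| = 1776.14 m/s
Step 5: v2 (circular at r2) = 3742.45 m/s, v_t2 = 2471.22 m/s
Step 6: dv2 = |3742.45 - 2471.22| = 1271.23 m/s
Step 7: Total delta-v = 1776.14 + 1271.23 = 3047.4 m/s

3047.4


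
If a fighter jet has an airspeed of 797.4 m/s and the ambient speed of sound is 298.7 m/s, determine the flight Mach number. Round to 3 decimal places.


Step 1: M = V / a = 797.4 / 298.7
Step 2: M = 2.670

2.670


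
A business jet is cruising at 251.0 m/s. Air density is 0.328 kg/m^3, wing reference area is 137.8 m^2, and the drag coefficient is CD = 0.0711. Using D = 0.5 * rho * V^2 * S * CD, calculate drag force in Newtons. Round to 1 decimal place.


Step 1: Dynamic pressure q = 0.5 * 0.328 * 251.0^2 = 10332.164 Pa
Step 2: Drag D = q * S * CD = 10332.164 * 137.8 * 0.0711
Step 3: D = 101230.2 N

101230.2


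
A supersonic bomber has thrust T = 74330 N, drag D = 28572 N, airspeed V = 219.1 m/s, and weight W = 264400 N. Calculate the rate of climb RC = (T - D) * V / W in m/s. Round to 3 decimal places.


Step 1: Excess thrust = T - D = 74330 - 28572 = 45758 N
Step 2: Excess power = 45758 * 219.1 = 10025577.8 W
Step 3: RC = 10025577.8 / 264400 = 37.918 m/s

37.918


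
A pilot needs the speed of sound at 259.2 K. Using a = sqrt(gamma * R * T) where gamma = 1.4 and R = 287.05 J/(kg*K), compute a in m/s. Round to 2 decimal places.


Step 1: gamma * R * T = 1.4 * 287.05 * 259.2 = 104164.704
Step 2: a = sqrt(104164.704) = 322.75 m/s

322.75


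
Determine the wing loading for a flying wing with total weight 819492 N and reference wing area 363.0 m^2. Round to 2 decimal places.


Step 1: Wing loading = W / S = 819492 / 363.0
Step 2: Wing loading = 2257.55 N/m^2

2257.55


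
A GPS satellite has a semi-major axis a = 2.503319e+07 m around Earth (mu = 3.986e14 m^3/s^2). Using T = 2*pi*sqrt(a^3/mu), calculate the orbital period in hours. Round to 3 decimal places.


Step 1: a^3 / mu = 1.568731e+22 / 3.986e14 = 3.935603e+07
Step 2: sqrt(3.935603e+07) = 6273.4385 s
Step 3: T = 2*pi * 6273.4385 = 39417.18 s
Step 4: T in hours = 39417.18 / 3600 = 10.949 hours

10.949


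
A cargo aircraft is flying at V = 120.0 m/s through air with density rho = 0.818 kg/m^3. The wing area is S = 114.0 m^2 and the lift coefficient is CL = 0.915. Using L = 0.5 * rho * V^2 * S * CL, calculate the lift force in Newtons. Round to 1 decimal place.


Step 1: Calculate dynamic pressure q = 0.5 * 0.818 * 120.0^2 = 0.5 * 0.818 * 14400.0 = 5889.6 Pa
Step 2: Multiply by wing area and lift coefficient: L = 5889.6 * 114.0 * 0.915
Step 3: L = 671414.4 * 0.915 = 614344.2 N

614344.2


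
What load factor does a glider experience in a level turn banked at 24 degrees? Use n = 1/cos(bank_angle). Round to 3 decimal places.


Step 1: Convert 24 degrees to radians = 0.418879
Step 2: cos(24 deg) = 0.913545
Step 3: n = 1 / 0.913545 = 1.095

1.095


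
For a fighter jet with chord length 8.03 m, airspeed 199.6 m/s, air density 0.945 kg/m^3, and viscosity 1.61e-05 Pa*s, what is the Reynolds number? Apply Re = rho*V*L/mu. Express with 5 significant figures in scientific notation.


Step 1: Numerator = rho * V * L = 0.945 * 199.6 * 8.03 = 1514.63466
Step 2: Re = 1514.63466 / 1.61e-05
Step 3: Re = 9.4077e+07

9.4077e+07


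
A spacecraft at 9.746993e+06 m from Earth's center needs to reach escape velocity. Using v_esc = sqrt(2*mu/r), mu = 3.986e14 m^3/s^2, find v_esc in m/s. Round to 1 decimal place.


Step 1: 2*mu/r = 2 * 3.986e14 / 9.746993e+06 = 81789327.2315
Step 2: v_esc = sqrt(81789327.2315) = 9043.7 m/s

9043.7


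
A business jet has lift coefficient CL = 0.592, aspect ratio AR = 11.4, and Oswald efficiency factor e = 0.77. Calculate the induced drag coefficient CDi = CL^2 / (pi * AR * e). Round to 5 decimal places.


Step 1: CL^2 = 0.592^2 = 0.350464
Step 2: pi * AR * e = 3.14159 * 11.4 * 0.77 = 27.5769
Step 3: CDi = 0.350464 / 27.5769 = 0.01271

0.01271


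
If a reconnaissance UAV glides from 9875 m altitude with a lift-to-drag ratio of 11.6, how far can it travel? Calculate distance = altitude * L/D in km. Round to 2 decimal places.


Step 1: Glide distance = altitude * L/D = 9875 * 11.6 = 114550.0 m
Step 2: Convert to km: 114550.0 / 1000 = 114.55 km

114.55


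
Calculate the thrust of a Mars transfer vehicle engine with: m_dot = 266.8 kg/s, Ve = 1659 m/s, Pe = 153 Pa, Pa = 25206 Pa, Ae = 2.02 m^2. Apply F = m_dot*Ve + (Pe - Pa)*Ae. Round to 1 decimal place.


Step 1: Momentum thrust = m_dot * Ve = 266.8 * 1659 = 442621.2 N
Step 2: Pressure thrust = (Pe - Pa) * Ae = (153 - 25206) * 2.02 = -50607.06 N
Step 3: Total thrust F = 442621.2 + -50607.06 = 392014.1 N

392014.1


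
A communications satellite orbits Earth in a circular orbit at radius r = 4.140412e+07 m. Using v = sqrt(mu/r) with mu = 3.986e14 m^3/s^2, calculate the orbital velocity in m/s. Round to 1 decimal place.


Step 1: mu / r = 3.986e14 / 4.140412e+07 = 9627061.2683
Step 2: v = sqrt(9627061.2683) = 3102.8 m/s

3102.8


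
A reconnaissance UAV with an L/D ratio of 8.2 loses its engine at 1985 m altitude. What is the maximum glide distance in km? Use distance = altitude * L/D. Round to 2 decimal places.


Step 1: Glide distance = altitude * L/D = 1985 * 8.2 = 16277.0 m
Step 2: Convert to km: 16277.0 / 1000 = 16.28 km

16.28


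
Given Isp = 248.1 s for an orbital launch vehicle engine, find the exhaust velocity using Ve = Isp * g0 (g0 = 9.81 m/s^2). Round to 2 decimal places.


Step 1: Ve = Isp * g0 = 248.1 * 9.81
Step 2: Ve = 2433.86 m/s

2433.86


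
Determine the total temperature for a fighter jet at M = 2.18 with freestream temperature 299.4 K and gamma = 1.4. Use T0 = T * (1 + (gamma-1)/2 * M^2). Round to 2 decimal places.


Step 1: (gamma-1)/2 = 0.2
Step 2: M^2 = 4.7524
Step 3: 1 + 0.2 * 4.7524 = 1.95048
Step 4: T0 = 299.4 * 1.95048 = 583.97 K

583.97


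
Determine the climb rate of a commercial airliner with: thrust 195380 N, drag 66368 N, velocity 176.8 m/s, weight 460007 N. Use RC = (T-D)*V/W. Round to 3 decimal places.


Step 1: Excess thrust = T - D = 195380 - 66368 = 129012 N
Step 2: Excess power = 129012 * 176.8 = 22809321.6 W
Step 3: RC = 22809321.6 / 460007 = 49.585 m/s

49.585


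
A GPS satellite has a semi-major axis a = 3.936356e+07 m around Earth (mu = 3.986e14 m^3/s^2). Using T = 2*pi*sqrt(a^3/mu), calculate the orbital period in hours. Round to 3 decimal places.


Step 1: a^3 / mu = 6.099344e+22 / 3.986e14 = 1.530192e+08
Step 2: sqrt(1.530192e+08) = 12370.0913 s
Step 3: T = 2*pi * 12370.0913 = 77723.58 s
Step 4: T in hours = 77723.58 / 3600 = 21.590 hours

21.590


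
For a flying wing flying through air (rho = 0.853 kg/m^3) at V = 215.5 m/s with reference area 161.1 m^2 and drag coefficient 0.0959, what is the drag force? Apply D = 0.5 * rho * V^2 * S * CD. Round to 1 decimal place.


Step 1: Dynamic pressure q = 0.5 * 0.853 * 215.5^2 = 19806.7666 Pa
Step 2: Drag D = q * S * CD = 19806.7666 * 161.1 * 0.0959
Step 3: D = 306004.4 N

306004.4


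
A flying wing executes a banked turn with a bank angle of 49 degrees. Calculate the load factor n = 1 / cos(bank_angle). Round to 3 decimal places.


Step 1: Convert 49 degrees to radians = 0.855211
Step 2: cos(49 deg) = 0.656059
Step 3: n = 1 / 0.656059 = 1.524

1.524


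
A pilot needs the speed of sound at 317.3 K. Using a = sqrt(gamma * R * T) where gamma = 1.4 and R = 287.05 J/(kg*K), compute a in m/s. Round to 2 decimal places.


Step 1: gamma * R * T = 1.4 * 287.05 * 317.3 = 127513.351
Step 2: a = sqrt(127513.351) = 357.09 m/s

357.09


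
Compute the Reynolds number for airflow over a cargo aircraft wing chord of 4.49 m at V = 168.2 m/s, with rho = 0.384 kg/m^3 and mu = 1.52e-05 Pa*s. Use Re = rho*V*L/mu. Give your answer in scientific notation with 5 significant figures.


Step 1: Numerator = rho * V * L = 0.384 * 168.2 * 4.49 = 290.003712
Step 2: Re = 290.003712 / 1.52e-05
Step 3: Re = 1.9079e+07

1.9079e+07


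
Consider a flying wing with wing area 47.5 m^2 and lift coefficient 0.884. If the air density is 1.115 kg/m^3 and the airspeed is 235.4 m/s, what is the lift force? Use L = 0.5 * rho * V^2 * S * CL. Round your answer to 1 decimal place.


Step 1: Calculate dynamic pressure q = 0.5 * 1.115 * 235.4^2 = 0.5 * 1.115 * 55413.16 = 30892.8367 Pa
Step 2: Multiply by wing area and lift coefficient: L = 30892.8367 * 47.5 * 0.884
Step 3: L = 1467409.7433 * 0.884 = 1297190.2 N

1297190.2


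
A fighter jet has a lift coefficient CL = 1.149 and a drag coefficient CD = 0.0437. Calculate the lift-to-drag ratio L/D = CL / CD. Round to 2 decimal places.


Step 1: L/D = CL / CD = 1.149 / 0.0437
Step 2: L/D = 26.29

26.29


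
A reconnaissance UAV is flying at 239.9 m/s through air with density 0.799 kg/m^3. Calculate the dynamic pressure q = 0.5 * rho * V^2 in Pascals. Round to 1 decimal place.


Step 1: V^2 = 239.9^2 = 57552.01
Step 2: q = 0.5 * 0.799 * 57552.01
Step 3: q = 22992.0 Pa

22992.0


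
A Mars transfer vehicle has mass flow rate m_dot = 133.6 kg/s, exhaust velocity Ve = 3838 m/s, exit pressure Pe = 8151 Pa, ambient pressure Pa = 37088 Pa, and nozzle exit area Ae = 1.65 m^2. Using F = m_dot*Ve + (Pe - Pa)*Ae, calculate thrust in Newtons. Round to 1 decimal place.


Step 1: Momentum thrust = m_dot * Ve = 133.6 * 3838 = 512756.8 N
Step 2: Pressure thrust = (Pe - Pa) * Ae = (8151 - 37088) * 1.65 = -47746.05 N
Step 3: Total thrust F = 512756.8 + -47746.05 = 465010.8 N

465010.8


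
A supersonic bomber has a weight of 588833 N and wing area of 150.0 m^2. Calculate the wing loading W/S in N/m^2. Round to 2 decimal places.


Step 1: Wing loading = W / S = 588833 / 150.0
Step 2: Wing loading = 3925.55 N/m^2

3925.55


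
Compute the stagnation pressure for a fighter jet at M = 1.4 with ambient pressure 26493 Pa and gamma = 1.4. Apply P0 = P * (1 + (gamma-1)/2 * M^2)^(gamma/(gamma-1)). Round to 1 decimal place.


Step 1: (gamma-1)/2 * M^2 = 0.2 * 1.96 = 0.392
Step 2: 1 + 0.392 = 1.392
Step 3: Exponent gamma/(gamma-1) = 3.5
Step 4: P0 = 26493 * 1.392^3.5 = 84307.9 Pa

84307.9


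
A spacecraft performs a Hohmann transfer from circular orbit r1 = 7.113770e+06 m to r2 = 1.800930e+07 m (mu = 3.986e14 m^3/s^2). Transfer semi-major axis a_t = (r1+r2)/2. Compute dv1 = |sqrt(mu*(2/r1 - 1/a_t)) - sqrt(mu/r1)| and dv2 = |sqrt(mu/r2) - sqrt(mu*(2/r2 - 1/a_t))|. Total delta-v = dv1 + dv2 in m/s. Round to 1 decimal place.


Step 1: Transfer semi-major axis a_t = (7.113770e+06 + 1.800930e+07) / 2 = 1.256154e+07 m
Step 2: v1 (circular at r1) = sqrt(mu/r1) = 7485.46 m/s
Step 3: v_t1 = sqrt(mu*(2/r1 - 1/a_t)) = 8962.84 m/s
Step 4: dv1 = |8962.84 - 7485.46| = 1477.38 m/s
Step 5: v2 (circular at r2) = 4704.57 m/s, v_t2 = 3540.37 m/s
Step 6: dv2 = |4704.57 - 3540.37| = 1164.2 m/s
Step 7: Total delta-v = 1477.38 + 1164.2 = 2641.6 m/s

2641.6


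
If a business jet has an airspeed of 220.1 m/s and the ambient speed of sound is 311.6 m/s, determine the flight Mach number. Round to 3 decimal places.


Step 1: M = V / a = 220.1 / 311.6
Step 2: M = 0.706

0.706


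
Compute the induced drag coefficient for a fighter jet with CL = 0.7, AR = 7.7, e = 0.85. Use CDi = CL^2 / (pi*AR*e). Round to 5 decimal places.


Step 1: CL^2 = 0.7^2 = 0.49
Step 2: pi * AR * e = 3.14159 * 7.7 * 0.85 = 20.561724
Step 3: CDi = 0.49 / 20.561724 = 0.02383

0.02383


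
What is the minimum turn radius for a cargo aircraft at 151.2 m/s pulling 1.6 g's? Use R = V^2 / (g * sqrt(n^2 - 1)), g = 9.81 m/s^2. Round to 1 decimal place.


Step 1: V^2 = 151.2^2 = 22861.44
Step 2: n^2 - 1 = 1.6^2 - 1 = 1.56
Step 3: sqrt(1.56) = 1.249
Step 4: R = 22861.44 / (9.81 * 1.249) = 1865.8 m

1865.8


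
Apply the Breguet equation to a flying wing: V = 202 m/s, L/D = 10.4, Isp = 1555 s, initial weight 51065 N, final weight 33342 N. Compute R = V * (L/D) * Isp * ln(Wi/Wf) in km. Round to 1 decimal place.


Step 1: Coefficient = V * (L/D) * Isp = 202 * 10.4 * 1555 = 3266744.0 m
Step 2: Wi/Wf = 51065 / 33342 = 1.531552
Step 3: ln(1.531552) = 0.426281
Step 4: R = 3266744.0 * 0.426281 = 1392552.4 m = 1392.6 km

1392.6


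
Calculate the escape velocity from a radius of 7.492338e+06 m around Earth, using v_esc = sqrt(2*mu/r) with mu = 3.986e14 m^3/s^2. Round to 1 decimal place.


Step 1: 2*mu/r = 2 * 3.986e14 / 7.492338e+06 = 106402033.6509
Step 2: v_esc = sqrt(106402033.6509) = 10315.1 m/s

10315.1


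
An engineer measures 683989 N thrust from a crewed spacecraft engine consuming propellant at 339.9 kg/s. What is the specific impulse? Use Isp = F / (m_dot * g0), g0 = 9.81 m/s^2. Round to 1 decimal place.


Step 1: m_dot * g0 = 339.9 * 9.81 = 3334.42
Step 2: Isp = 683989 / 3334.42 = 205.1 s

205.1


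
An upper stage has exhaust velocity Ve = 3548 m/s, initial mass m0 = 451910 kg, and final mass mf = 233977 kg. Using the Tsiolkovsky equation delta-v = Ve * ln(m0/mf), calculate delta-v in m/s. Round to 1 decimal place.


Step 1: Mass ratio m0/mf = 451910 / 233977 = 1.931429
Step 2: ln(1.931429) = 0.65826
Step 3: delta-v = 3548 * 0.65826 = 2335.5 m/s

2335.5


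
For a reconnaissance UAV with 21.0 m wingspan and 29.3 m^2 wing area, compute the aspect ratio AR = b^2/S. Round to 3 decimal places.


Step 1: b^2 = 21.0^2 = 441.0
Step 2: AR = 441.0 / 29.3 = 15.051

15.051


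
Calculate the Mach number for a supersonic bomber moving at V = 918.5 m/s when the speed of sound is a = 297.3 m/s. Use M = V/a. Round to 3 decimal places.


Step 1: M = V / a = 918.5 / 297.3
Step 2: M = 3.089

3.089


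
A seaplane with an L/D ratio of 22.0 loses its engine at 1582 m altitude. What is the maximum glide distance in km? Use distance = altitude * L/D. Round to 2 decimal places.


Step 1: Glide distance = altitude * L/D = 1582 * 22.0 = 34804.0 m
Step 2: Convert to km: 34804.0 / 1000 = 34.80 km

34.80


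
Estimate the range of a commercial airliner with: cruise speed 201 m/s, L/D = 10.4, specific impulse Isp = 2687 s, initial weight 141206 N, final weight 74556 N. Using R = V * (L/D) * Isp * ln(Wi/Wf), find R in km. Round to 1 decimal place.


Step 1: Coefficient = V * (L/D) * Isp = 201 * 10.4 * 2687 = 5616904.8 m
Step 2: Wi/Wf = 141206 / 74556 = 1.893959
Step 3: ln(1.893959) = 0.638669
Step 4: R = 5616904.8 * 0.638669 = 3587344.6 m = 3587.3 km

3587.3


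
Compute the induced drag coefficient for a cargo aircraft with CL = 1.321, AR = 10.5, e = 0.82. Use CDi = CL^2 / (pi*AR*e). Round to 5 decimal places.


Step 1: CL^2 = 1.321^2 = 1.745041
Step 2: pi * AR * e = 3.14159 * 10.5 * 0.82 = 27.049113
Step 3: CDi = 1.745041 / 27.049113 = 0.06451

0.06451


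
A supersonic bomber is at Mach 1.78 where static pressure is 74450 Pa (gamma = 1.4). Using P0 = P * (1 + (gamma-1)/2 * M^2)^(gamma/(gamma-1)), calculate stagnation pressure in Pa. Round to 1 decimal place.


Step 1: (gamma-1)/2 * M^2 = 0.2 * 3.1684 = 0.63368
Step 2: 1 + 0.63368 = 1.63368
Step 3: Exponent gamma/(gamma-1) = 3.5
Step 4: P0 = 74450 * 1.63368^3.5 = 414905.5 Pa

414905.5


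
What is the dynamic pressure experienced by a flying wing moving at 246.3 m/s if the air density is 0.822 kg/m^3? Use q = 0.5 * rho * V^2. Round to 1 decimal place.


Step 1: V^2 = 246.3^2 = 60663.69
Step 2: q = 0.5 * 0.822 * 60663.69
Step 3: q = 24932.8 Pa

24932.8


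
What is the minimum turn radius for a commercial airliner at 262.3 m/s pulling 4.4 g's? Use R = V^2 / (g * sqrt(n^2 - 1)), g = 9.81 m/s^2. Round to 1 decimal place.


Step 1: V^2 = 262.3^2 = 68801.29
Step 2: n^2 - 1 = 4.4^2 - 1 = 18.36
Step 3: sqrt(18.36) = 4.284857
Step 4: R = 68801.29 / (9.81 * 4.284857) = 1636.8 m

1636.8


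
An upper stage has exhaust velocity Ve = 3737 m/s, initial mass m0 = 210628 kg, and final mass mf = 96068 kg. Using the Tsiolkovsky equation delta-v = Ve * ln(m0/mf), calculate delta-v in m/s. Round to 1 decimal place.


Step 1: Mass ratio m0/mf = 210628 / 96068 = 2.192489
Step 2: ln(2.192489) = 0.785037
Step 3: delta-v = 3737 * 0.785037 = 2933.7 m/s

2933.7


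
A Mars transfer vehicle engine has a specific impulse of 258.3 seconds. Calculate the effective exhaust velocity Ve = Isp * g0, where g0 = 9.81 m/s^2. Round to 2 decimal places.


Step 1: Ve = Isp * g0 = 258.3 * 9.81
Step 2: Ve = 2533.92 m/s

2533.92


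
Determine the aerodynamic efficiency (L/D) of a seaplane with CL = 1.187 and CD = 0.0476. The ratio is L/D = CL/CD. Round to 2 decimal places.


Step 1: L/D = CL / CD = 1.187 / 0.0476
Step 2: L/D = 24.94

24.94


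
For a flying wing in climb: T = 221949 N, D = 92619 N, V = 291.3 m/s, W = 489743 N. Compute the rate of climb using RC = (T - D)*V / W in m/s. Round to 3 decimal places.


Step 1: Excess thrust = T - D = 221949 - 92619 = 129330 N
Step 2: Excess power = 129330 * 291.3 = 37673829.0 W
Step 3: RC = 37673829.0 / 489743 = 76.926 m/s

76.926


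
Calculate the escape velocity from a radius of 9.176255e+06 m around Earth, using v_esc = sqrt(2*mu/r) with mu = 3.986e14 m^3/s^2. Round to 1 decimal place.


Step 1: 2*mu/r = 2 * 3.986e14 / 9.176255e+06 = 86876400.0129
Step 2: v_esc = sqrt(86876400.0129) = 9320.8 m/s

9320.8


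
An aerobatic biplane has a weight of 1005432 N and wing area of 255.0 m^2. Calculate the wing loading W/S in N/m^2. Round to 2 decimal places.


Step 1: Wing loading = W / S = 1005432 / 255.0
Step 2: Wing loading = 3942.87 N/m^2

3942.87


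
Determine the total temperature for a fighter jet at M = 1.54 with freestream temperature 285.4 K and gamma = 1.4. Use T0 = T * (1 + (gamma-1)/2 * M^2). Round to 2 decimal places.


Step 1: (gamma-1)/2 = 0.2
Step 2: M^2 = 2.3716
Step 3: 1 + 0.2 * 2.3716 = 1.47432
Step 4: T0 = 285.4 * 1.47432 = 420.77 K

420.77


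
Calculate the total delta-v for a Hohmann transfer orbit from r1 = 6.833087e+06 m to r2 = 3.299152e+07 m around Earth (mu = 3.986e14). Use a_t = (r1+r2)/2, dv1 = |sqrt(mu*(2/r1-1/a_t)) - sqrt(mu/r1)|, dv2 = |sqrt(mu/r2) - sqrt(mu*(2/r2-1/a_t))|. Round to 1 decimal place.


Step 1: Transfer semi-major axis a_t = (6.833087e+06 + 3.299152e+07) / 2 = 1.991230e+07 m
Step 2: v1 (circular at r1) = sqrt(mu/r1) = 7637.66 m/s
Step 3: v_t1 = sqrt(mu*(2/r1 - 1/a_t)) = 9831.07 m/s
Step 4: dv1 = |9831.07 - 7637.66| = 2193.41 m/s
Step 5: v2 (circular at r2) = 3475.9 m/s, v_t2 = 2036.18 m/s
Step 6: dv2 = |3475.9 - 2036.18| = 1439.73 m/s
Step 7: Total delta-v = 2193.41 + 1439.73 = 3633.1 m/s

3633.1


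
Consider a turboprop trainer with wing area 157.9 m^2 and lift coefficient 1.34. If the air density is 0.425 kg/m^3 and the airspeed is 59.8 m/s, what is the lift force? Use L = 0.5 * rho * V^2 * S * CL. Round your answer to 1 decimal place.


Step 1: Calculate dynamic pressure q = 0.5 * 0.425 * 59.8^2 = 0.5 * 0.425 * 3576.04 = 759.9085 Pa
Step 2: Multiply by wing area and lift coefficient: L = 759.9085 * 157.9 * 1.34
Step 3: L = 119989.5521 * 1.34 = 160786.0 N

160786.0


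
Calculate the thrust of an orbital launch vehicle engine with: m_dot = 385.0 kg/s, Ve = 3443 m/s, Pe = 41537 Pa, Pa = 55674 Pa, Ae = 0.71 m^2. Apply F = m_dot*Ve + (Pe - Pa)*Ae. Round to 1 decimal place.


Step 1: Momentum thrust = m_dot * Ve = 385.0 * 3443 = 1325555.0 N
Step 2: Pressure thrust = (Pe - Pa) * Ae = (41537 - 55674) * 0.71 = -10037.27 N
Step 3: Total thrust F = 1325555.0 + -10037.27 = 1315517.7 N

1315517.7


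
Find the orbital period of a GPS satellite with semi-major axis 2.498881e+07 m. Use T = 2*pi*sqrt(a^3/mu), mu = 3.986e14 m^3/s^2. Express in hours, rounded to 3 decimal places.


Step 1: a^3 / mu = 1.560403e+22 / 3.986e14 = 3.914709e+07
Step 2: sqrt(3.914709e+07) = 6256.7632 s
Step 3: T = 2*pi * 6256.7632 = 39312.4 s
Step 4: T in hours = 39312.4 / 3600 = 10.920 hours

10.920


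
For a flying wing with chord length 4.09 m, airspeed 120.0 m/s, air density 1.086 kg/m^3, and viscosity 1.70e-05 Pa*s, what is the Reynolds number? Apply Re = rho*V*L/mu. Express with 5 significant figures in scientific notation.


Step 1: Numerator = rho * V * L = 1.086 * 120.0 * 4.09 = 533.0088
Step 2: Re = 533.0088 / 1.70e-05
Step 3: Re = 3.1353e+07

3.1353e+07


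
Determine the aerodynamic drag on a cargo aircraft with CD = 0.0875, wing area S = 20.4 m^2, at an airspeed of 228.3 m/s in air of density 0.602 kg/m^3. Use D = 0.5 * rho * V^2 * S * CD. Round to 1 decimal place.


Step 1: Dynamic pressure q = 0.5 * 0.602 * 228.3^2 = 15688.3879 Pa
Step 2: Drag D = q * S * CD = 15688.3879 * 20.4 * 0.0875
Step 3: D = 28003.8 N

28003.8


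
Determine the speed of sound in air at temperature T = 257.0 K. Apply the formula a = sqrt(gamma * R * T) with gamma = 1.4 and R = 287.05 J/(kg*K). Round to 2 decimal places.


Step 1: gamma * R * T = 1.4 * 287.05 * 257.0 = 103280.59
Step 2: a = sqrt(103280.59) = 321.37 m/s

321.37


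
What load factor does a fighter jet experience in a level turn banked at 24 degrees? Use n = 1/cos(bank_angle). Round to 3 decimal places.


Step 1: Convert 24 degrees to radians = 0.418879
Step 2: cos(24 deg) = 0.913545
Step 3: n = 1 / 0.913545 = 1.095

1.095


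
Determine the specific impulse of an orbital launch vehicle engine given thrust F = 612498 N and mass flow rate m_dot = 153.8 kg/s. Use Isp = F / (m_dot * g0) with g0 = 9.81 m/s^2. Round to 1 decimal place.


Step 1: m_dot * g0 = 153.8 * 9.81 = 1508.78
Step 2: Isp = 612498 / 1508.78 = 406.0 s

406.0


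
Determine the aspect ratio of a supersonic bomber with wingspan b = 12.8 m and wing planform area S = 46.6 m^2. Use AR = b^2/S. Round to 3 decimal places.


Step 1: b^2 = 12.8^2 = 163.84
Step 2: AR = 163.84 / 46.6 = 3.516

3.516


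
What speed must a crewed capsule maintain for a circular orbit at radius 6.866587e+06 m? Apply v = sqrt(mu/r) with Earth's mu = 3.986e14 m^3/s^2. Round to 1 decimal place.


Step 1: mu / r = 3.986e14 / 6.866587e+06 = 58049217.173
Step 2: v = sqrt(58049217.173) = 7619.0 m/s

7619.0


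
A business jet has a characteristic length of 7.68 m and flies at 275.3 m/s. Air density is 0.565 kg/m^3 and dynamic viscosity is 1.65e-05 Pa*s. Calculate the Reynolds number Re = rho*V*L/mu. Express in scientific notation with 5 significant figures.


Step 1: Numerator = rho * V * L = 0.565 * 275.3 * 7.68 = 1194.58176
Step 2: Re = 1194.58176 / 1.65e-05
Step 3: Re = 7.2399e+07

7.2399e+07


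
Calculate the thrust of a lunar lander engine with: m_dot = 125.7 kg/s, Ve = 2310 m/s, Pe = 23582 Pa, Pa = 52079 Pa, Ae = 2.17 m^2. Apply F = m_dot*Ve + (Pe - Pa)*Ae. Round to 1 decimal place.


Step 1: Momentum thrust = m_dot * Ve = 125.7 * 2310 = 290367.0 N
Step 2: Pressure thrust = (Pe - Pa) * Ae = (23582 - 52079) * 2.17 = -61838.49 N
Step 3: Total thrust F = 290367.0 + -61838.49 = 228528.5 N

228528.5


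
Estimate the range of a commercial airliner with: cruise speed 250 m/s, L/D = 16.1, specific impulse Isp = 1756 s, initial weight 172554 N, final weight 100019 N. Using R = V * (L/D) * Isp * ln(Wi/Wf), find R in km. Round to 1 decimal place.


Step 1: Coefficient = V * (L/D) * Isp = 250 * 16.1 * 1756 = 7067900.0 m
Step 2: Wi/Wf = 172554 / 100019 = 1.725212
Step 3: ln(1.725212) = 0.54535
Step 4: R = 7067900.0 * 0.54535 = 3854479.7 m = 3854.5 km

3854.5


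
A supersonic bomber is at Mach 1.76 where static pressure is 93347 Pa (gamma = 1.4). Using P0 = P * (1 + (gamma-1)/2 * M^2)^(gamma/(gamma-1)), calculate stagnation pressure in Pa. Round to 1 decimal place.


Step 1: (gamma-1)/2 * M^2 = 0.2 * 3.0976 = 0.61952
Step 2: 1 + 0.61952 = 1.61952
Step 3: Exponent gamma/(gamma-1) = 3.5
Step 4: P0 = 93347 * 1.61952^3.5 = 504606.1 Pa

504606.1


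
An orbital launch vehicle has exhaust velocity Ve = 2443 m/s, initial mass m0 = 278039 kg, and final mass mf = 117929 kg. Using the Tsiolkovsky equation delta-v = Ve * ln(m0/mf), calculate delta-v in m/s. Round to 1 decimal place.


Step 1: Mass ratio m0/mf = 278039 / 117929 = 2.357681
Step 2: ln(2.357681) = 0.857679
Step 3: delta-v = 2443 * 0.857679 = 2095.3 m/s

2095.3


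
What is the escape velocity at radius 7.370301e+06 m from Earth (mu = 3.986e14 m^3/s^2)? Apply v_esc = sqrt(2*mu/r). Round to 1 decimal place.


Step 1: 2*mu/r = 2 * 3.986e14 / 7.370301e+06 = 108163832.1149
Step 2: v_esc = sqrt(108163832.1149) = 10400.2 m/s

10400.2


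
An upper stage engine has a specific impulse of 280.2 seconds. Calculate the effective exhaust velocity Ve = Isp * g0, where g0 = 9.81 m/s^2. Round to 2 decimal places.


Step 1: Ve = Isp * g0 = 280.2 * 9.81
Step 2: Ve = 2748.76 m/s

2748.76


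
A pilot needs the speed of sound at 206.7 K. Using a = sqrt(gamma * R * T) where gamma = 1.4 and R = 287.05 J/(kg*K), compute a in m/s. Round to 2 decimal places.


Step 1: gamma * R * T = 1.4 * 287.05 * 206.7 = 83066.529
Step 2: a = sqrt(83066.529) = 288.21 m/s

288.21


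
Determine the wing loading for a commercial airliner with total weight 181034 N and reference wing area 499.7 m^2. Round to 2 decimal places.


Step 1: Wing loading = W / S = 181034 / 499.7
Step 2: Wing loading = 362.29 N/m^2

362.29


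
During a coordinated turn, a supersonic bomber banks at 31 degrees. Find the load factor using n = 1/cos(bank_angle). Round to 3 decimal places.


Step 1: Convert 31 degrees to radians = 0.541052
Step 2: cos(31 deg) = 0.857167
Step 3: n = 1 / 0.857167 = 1.167

1.167


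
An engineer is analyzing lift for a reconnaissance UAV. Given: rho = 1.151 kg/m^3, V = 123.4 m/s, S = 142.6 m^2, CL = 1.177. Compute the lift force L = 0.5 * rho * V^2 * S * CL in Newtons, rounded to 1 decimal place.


Step 1: Calculate dynamic pressure q = 0.5 * 1.151 * 123.4^2 = 0.5 * 1.151 * 15227.56 = 8763.4608 Pa
Step 2: Multiply by wing area and lift coefficient: L = 8763.4608 * 142.6 * 1.177
Step 3: L = 1249669.5072 * 1.177 = 1470861.0 N

1470861.0


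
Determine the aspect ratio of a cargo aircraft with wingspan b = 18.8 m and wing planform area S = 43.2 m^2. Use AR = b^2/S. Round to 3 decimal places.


Step 1: b^2 = 18.8^2 = 353.44
Step 2: AR = 353.44 / 43.2 = 8.181

8.181


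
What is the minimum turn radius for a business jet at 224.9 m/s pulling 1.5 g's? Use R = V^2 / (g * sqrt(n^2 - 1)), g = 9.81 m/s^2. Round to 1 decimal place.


Step 1: V^2 = 224.9^2 = 50580.01
Step 2: n^2 - 1 = 1.5^2 - 1 = 1.25
Step 3: sqrt(1.25) = 1.118034
Step 4: R = 50580.01 / (9.81 * 1.118034) = 4611.6 m

4611.6


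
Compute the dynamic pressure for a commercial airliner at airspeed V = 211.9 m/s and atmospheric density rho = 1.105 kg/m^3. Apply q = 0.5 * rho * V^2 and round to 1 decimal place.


Step 1: V^2 = 211.9^2 = 44901.61
Step 2: q = 0.5 * 1.105 * 44901.61
Step 3: q = 24808.1 Pa

24808.1


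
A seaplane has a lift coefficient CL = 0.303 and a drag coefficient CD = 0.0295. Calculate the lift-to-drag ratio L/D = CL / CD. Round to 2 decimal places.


Step 1: L/D = CL / CD = 0.303 / 0.0295
Step 2: L/D = 10.27

10.27


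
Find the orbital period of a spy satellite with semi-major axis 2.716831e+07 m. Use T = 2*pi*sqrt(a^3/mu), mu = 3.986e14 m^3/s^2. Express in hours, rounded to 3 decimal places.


Step 1: a^3 / mu = 2.005339e+22 / 3.986e14 = 5.030957e+07
Step 2: sqrt(5.030957e+07) = 7092.9237 s
Step 3: T = 2*pi * 7092.9237 = 44566.15 s
Step 4: T in hours = 44566.15 / 3600 = 12.379 hours

12.379


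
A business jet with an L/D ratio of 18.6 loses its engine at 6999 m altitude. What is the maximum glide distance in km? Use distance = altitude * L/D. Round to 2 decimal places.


Step 1: Glide distance = altitude * L/D = 6999 * 18.6 = 130181.4 m
Step 2: Convert to km: 130181.4 / 1000 = 130.18 km

130.18


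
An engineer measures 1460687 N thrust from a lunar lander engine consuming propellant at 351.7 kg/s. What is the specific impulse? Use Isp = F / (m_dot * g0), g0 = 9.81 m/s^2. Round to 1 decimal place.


Step 1: m_dot * g0 = 351.7 * 9.81 = 3450.18
Step 2: Isp = 1460687 / 3450.18 = 423.4 s

423.4


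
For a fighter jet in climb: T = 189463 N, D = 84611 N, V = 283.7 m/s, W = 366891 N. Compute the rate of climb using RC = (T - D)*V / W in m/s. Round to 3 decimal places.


Step 1: Excess thrust = T - D = 189463 - 84611 = 104852 N
Step 2: Excess power = 104852 * 283.7 = 29746512.4 W
Step 3: RC = 29746512.4 / 366891 = 81.077 m/s

81.077
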